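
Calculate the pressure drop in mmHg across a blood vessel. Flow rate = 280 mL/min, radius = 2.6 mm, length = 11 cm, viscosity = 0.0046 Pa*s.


dP = 8*mu*L*Q / (pi*r^4)
Q = 280 mL/min = 4.66667e-06 m^3/s
dP = 131.584 Pa = 131.584 / 133.322 mmHg = 0.987 mmHg


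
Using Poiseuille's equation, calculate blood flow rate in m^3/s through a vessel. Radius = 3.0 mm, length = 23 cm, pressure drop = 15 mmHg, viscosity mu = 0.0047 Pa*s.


Q = pi*r^4*dP / (8*mu*L)
r = 0.003 m, L = 0.23 m
dP = 15 mmHg = 1999.83 Pa
Q = 5.8845e-05 m^3/s


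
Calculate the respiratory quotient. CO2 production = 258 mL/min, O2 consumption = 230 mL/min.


RQ = VCO2 / VO2
RQ = 258 / 230
RQ = 1.122


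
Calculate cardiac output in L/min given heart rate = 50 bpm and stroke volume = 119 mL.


CO = HR * SV
CO = 50 * 119 / 1000
CO = 5.95 L/min


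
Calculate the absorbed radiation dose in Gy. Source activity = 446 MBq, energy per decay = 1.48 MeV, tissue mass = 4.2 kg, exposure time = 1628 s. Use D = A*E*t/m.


A = 446 MBq = 4.4600e+08 Bq
E = 1.48 MeV = 2.37096e-13 J
D = A*E*t/m = 4.4600e+08*2.37096e-13*1628/4.2
D = 0.04099 Gy


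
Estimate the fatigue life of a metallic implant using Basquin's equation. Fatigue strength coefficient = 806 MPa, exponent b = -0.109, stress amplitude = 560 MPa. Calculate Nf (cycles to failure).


sigma_a = sigma_f' * (2Nf)^b
2Nf = (sigma_a/sigma_f')^(1/b)
2Nf = (560/806)^(1/-0.109)
2Nf = 28.241649
Nf = 14.12


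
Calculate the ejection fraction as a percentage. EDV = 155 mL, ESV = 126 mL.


SV = EDV - ESV = 155 - 126 = 29 mL
EF = SV/EDV * 100 = 29/155 * 100
EF = 18.71%


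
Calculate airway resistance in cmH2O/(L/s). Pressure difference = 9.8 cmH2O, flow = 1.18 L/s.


R = dP / flow
R = 9.8 / 1.18
R = 8.305 cmH2O/(L/s)


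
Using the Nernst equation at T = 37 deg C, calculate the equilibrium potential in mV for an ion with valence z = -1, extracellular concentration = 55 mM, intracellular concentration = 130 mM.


E = (RT/(zF)) * ln(C_out/C_in)
T = 37 + 273.15 = 310.15 K
E = (8.314 * 310.15 / (-1 * 96485)) * ln(55/130)
E = 22.99 mV


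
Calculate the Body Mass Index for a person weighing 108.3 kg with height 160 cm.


BMI = weight / height^2
height = 160 cm = 1.6 m
BMI = 108.3 / 1.6^2
BMI = 42.3 kg/m^2


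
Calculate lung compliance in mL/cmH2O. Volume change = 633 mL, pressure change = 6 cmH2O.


C = dV / dP
C = 633 / 6
C = 105.5 mL/cmH2O


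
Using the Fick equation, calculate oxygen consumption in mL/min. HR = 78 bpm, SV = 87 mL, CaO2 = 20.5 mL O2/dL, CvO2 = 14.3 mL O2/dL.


CO = HR*SV = 78*87/1000 = 6.786 L/min
a-v O2 diff = 20.5 - 14.3 = 6.2 mL/dL
VO2 = CO * (CaO2-CvO2) * 10 dL/L
VO2 = 6.786 * 6.2 * 10
VO2 = 420.7 mL/min


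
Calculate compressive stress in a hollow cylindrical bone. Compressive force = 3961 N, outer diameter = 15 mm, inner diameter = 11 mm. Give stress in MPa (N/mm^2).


A = pi*(r_o^2 - r_i^2)
r_o = 7.5 mm, r_i = 5.5 mm
A = 81.6814 mm^2
sigma = F/A = 3961 / 81.6814
sigma = 48.49 MPa


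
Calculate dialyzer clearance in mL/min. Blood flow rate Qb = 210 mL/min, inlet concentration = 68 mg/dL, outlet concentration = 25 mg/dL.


K = Qb * (Cb_in - Cb_out) / Cb_in
K = 210 * (68 - 25) / 68
K = 132.8 mL/min


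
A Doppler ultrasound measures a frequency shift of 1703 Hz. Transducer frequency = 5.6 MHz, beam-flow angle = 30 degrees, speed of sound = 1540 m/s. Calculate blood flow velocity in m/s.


v = fd * c / (2 * f0 * cos(theta))
v = 1703 * 1540 / (2 * 5.6000e+06 * cos(30))
v = 0.2704 m/s


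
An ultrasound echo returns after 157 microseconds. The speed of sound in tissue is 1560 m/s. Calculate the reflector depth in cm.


depth = c * t / 2
t = 157 us = 1.5700e-04 s
depth = 1560 * 1.5700e-04 / 2
depth = 0.12246 m = 12.246 cm


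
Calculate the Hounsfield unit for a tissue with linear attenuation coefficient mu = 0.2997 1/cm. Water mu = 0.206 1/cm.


HU = ((mu_tissue - mu_water) / mu_water) * 1000
HU = ((0.2997 - 0.206) / 0.206) * 1000
HU = 454.9


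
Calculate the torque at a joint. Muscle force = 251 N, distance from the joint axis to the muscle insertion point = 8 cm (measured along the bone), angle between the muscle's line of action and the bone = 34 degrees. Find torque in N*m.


Torque = F * d * sin(theta)   (moment arm = d*sin(theta))
d = 8 cm = 0.08 m
Torque = 251 * 0.08 * sin(34)
Torque = 11.23 N*m


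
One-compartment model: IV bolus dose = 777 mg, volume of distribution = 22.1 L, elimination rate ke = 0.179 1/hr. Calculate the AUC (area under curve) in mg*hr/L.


C0 = Dose/Vd = 777/22.1 = 35.1584 mg/L
AUC = C0/ke = 35.1584/0.179
AUC = 196.4 mg*hr/L


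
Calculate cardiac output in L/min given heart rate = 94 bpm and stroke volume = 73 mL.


CO = HR * SV
CO = 94 * 73 / 1000
CO = 6.862 L/min


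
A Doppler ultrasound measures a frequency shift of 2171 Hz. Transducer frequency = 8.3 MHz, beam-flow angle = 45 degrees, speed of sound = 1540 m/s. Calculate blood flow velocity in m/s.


v = fd * c / (2 * f0 * cos(theta))
v = 2171 * 1540 / (2 * 8.3000e+06 * cos(45))
v = 0.2848 m/s


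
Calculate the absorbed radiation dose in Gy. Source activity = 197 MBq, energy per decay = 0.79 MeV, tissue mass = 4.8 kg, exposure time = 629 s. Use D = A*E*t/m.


A = 197 MBq = 1.9700e+08 Bq
E = 0.79 MeV = 1.26558e-13 J
D = A*E*t/m = 1.9700e+08*1.26558e-13*629/4.8
D = 0.003267 Gy


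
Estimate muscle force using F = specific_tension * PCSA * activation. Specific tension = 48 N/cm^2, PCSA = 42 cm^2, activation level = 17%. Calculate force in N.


F = sigma * PCSA * activation
F = 48 * 42 * 0.17
F = 342.7 N


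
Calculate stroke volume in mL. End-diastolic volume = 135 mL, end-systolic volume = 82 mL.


SV = EDV - ESV
SV = 135 - 82
SV = 53 mL


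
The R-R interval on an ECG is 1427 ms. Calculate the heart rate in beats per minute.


HR = 60 / RR_interval(s)
RR = 1427 ms = 1.427 s
HR = 60 / 1.427 = 42.05 bpm


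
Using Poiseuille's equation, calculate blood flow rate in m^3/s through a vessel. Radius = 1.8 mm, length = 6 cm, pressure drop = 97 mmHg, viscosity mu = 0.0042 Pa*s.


Q = pi*r^4*dP / (8*mu*L)
r = 0.0018 m, L = 0.06 m
dP = 97 mmHg = 12932.234 Pa
Q = 2.1155e-04 m^3/s


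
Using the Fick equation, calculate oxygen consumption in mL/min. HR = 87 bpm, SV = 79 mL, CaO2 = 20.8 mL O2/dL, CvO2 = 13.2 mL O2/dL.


CO = HR*SV = 87*79/1000 = 6.873 L/min
a-v O2 diff = 20.8 - 13.2 = 7.6 mL/dL
VO2 = CO * (CaO2-CvO2) * 10 dL/L
VO2 = 6.873 * 7.6 * 10
VO2 = 522.3 mL/min


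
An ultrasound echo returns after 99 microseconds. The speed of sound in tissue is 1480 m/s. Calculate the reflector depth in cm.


depth = c * t / 2
t = 99 us = 9.9000e-05 s
depth = 1480 * 9.9000e-05 / 2
depth = 0.07326 m = 7.326 cm


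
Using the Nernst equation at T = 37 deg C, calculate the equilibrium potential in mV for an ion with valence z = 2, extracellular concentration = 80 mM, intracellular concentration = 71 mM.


E = (RT/(zF)) * ln(C_out/C_in)
T = 37 + 273.15 = 310.15 K
E = (8.314 * 310.15 / (2 * 96485)) * ln(80/71)
E = 1.595 mV


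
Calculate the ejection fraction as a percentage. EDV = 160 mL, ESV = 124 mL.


SV = EDV - ESV = 160 - 124 = 36 mL
EF = SV/EDV * 100 = 36/160 * 100
EF = 22.5%


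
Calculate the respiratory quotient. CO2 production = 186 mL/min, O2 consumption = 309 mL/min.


RQ = VCO2 / VO2
RQ = 186 / 309
RQ = 0.6019


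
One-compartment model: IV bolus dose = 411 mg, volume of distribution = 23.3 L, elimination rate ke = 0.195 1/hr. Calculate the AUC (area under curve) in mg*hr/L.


C0 = Dose/Vd = 411/23.3 = 17.6395 mg/L
AUC = C0/ke = 17.6395/0.195
AUC = 90.46 mg*hr/L


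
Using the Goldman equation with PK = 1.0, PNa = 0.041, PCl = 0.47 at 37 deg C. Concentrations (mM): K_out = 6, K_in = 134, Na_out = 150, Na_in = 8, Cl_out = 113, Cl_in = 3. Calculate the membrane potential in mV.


Vm = (RT/F)*ln((PK*Ko + PNa*Nao + PCl*Cli)/(PK*Ki + PNa*Nai + PCl*Clo))
Numer = 13.56, Denom = 187.438
Vm = -70.19 mV


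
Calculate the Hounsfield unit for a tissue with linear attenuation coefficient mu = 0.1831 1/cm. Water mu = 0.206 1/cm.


HU = ((mu_tissue - mu_water) / mu_water) * 1000
HU = ((0.1831 - 0.206) / 0.206) * 1000
HU = -111.2


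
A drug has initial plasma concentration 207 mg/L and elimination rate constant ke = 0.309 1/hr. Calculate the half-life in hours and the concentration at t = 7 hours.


t_half = ln(2) / ke = 0.693147 / 0.309 = 2.243 hr
C(t) = C0 * exp(-ke*t) = 207 * exp(-0.309*7)
C(7) = 23.8 mg/L


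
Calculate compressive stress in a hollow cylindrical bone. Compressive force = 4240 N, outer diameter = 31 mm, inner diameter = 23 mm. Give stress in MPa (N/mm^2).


A = pi*(r_o^2 - r_i^2)
r_o = 15.5 mm, r_i = 11.5 mm
A = 339.292 mm^2
sigma = F/A = 4240 / 339.292
sigma = 12.5 MPa


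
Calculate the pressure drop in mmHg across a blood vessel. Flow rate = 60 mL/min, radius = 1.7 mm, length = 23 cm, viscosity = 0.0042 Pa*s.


dP = 8*mu*L*Q / (pi*r^4)
Q = 60 mL/min = 1e-06 m^3/s
dP = 294.525 Pa = 294.525 / 133.322 mmHg = 2.209 mmHg


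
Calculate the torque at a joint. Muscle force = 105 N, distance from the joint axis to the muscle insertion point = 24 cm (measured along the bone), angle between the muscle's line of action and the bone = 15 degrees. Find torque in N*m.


Torque = F * d * sin(theta)   (moment arm = d*sin(theta))
d = 24 cm = 0.24 m
Torque = 105 * 0.24 * sin(15)
Torque = 6.522 N*m


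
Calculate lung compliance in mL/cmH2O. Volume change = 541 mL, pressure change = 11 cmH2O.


C = dV / dP
C = 541 / 11
C = 49.18 mL/cmH2O


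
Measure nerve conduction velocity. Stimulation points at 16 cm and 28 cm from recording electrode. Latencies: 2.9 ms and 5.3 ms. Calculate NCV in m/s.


Distance = (28 - 16) / 100 = 0.12 m
dt = (5.3 - 2.9) / 1000 = 0.0024 s
NCV = dist / dt = 50 m/s


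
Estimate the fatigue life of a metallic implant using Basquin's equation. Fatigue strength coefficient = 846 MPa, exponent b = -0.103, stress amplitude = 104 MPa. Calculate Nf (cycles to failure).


sigma_a = sigma_f' * (2Nf)^b
2Nf = (sigma_a/sigma_f')^(1/b)
2Nf = (104/846)^(1/-0.103)
2Nf = 6.8900684e+08
Nf = 3.4450e+08


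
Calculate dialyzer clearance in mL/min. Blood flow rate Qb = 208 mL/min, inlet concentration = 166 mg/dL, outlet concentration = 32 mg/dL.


K = Qb * (Cb_in - Cb_out) / Cb_in
K = 208 * (166 - 32) / 166
K = 167.9 mL/min


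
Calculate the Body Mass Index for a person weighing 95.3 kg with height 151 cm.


BMI = weight / height^2
height = 151 cm = 1.51 m
BMI = 95.3 / 1.51^2
BMI = 41.8 kg/m^2


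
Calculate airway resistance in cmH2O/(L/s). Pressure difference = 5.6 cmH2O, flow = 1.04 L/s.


R = dP / flow
R = 5.6 / 1.04
R = 5.385 cmH2O/(L/s)


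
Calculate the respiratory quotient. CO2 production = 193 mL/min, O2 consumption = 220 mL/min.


RQ = VCO2 / VO2
RQ = 193 / 220
RQ = 0.8773


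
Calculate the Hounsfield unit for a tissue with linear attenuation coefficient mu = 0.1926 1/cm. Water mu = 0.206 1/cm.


HU = ((mu_tissue - mu_water) / mu_water) * 1000
HU = ((0.1926 - 0.206) / 0.206) * 1000
HU = -65.05


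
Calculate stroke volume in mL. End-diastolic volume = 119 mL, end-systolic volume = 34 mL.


SV = EDV - ESV
SV = 119 - 34
SV = 85 mL


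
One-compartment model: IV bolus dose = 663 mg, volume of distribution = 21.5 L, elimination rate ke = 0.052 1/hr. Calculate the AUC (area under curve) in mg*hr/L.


C0 = Dose/Vd = 663/21.5 = 30.8372 mg/L
AUC = C0/ke = 30.8372/0.052
AUC = 593 mg*hr/L


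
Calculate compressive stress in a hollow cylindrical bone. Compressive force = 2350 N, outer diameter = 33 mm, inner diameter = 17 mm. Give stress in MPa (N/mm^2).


A = pi*(r_o^2 - r_i^2)
r_o = 16.5 mm, r_i = 8.5 mm
A = 628.319 mm^2
sigma = F/A = 2350 / 628.319
sigma = 3.74 MPa


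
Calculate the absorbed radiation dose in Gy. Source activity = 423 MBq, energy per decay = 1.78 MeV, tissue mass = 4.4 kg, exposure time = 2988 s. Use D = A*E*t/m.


A = 423 MBq = 4.2300e+08 Bq
E = 1.78 MeV = 2.85156e-13 J
D = A*E*t/m = 4.2300e+08*2.85156e-13*2988/4.4
D = 0.08191 Gy


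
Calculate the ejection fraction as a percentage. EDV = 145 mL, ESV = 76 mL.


SV = EDV - ESV = 145 - 76 = 69 mL
EF = SV/EDV * 100 = 69/145 * 100
EF = 47.59%


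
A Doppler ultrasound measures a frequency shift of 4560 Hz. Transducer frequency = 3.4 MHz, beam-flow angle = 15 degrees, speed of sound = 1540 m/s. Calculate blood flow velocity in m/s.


v = fd * c / (2 * f0 * cos(theta))
v = 4560 * 1540 / (2 * 3.4000e+06 * cos(15))
v = 1.069 m/s


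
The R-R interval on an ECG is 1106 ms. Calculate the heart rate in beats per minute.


HR = 60 / RR_interval(s)
RR = 1106 ms = 1.106 s
HR = 60 / 1.106 = 54.25 bpm


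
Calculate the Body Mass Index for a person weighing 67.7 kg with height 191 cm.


BMI = weight / height^2
height = 191 cm = 1.91 m
BMI = 67.7 / 1.91^2
BMI = 18.56 kg/m^2


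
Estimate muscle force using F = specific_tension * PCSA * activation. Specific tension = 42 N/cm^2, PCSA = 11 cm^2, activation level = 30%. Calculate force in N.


F = sigma * PCSA * activation
F = 42 * 11 * 0.3
F = 138.6 N


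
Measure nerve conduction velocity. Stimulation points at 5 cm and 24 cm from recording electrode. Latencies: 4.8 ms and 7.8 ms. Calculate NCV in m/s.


Distance = (24 - 5) / 100 = 0.19 m
dt = (7.8 - 4.8) / 1000 = 0.003 s
NCV = dist / dt = 63.33 m/s


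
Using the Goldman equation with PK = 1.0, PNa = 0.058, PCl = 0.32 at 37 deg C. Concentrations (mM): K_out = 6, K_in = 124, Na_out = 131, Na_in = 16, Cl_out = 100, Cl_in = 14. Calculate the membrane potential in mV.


Vm = (RT/F)*ln((PK*Ko + PNa*Nao + PCl*Cli)/(PK*Ki + PNa*Nai + PCl*Clo))
Numer = 18.078, Denom = 156.928
Vm = -57.76 mV


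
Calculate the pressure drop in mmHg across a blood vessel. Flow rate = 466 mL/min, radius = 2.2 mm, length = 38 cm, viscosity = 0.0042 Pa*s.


dP = 8*mu*L*Q / (pi*r^4)
Q = 466 mL/min = 7.76667e-06 m^3/s
dP = 1347.46 Pa = 1347.46 / 133.322 mmHg = 10.11 mmHg


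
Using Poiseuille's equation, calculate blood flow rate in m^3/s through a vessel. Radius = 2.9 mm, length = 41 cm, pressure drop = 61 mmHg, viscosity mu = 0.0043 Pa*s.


Q = pi*r^4*dP / (8*mu*L)
r = 0.0029 m, L = 0.41 m
dP = 61 mmHg = 8132.642 Pa
Q = 1.2812e-04 m^3/s


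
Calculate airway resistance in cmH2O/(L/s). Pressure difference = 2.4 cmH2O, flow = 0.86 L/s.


R = dP / flow
R = 2.4 / 0.86
R = 2.791 cmH2O/(L/s)


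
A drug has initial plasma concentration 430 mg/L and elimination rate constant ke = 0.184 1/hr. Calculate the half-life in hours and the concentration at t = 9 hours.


t_half = ln(2) / ke = 0.693147 / 0.184 = 3.767 hr
C(t) = C0 * exp(-ke*t) = 430 * exp(-0.184*9)
C(9) = 82.09 mg/L


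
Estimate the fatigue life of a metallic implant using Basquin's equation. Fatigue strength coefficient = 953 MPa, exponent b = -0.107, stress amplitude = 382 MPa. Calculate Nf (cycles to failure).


sigma_a = sigma_f' * (2Nf)^b
2Nf = (sigma_a/sigma_f')^(1/b)
2Nf = (382/953)^(1/-0.107)
2Nf = 5135.1889
Nf = 2568


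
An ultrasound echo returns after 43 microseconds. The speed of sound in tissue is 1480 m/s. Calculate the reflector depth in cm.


depth = c * t / 2
t = 43 us = 4.3000e-05 s
depth = 1480 * 4.3000e-05 / 2
depth = 0.03182 m = 3.182 cm


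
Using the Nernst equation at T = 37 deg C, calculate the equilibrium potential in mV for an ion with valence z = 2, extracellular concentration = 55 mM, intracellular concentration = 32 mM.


E = (RT/(zF)) * ln(C_out/C_in)
T = 37 + 273.15 = 310.15 K
E = (8.314 * 310.15 / (2 * 96485)) * ln(55/32)
E = 7.237 mV


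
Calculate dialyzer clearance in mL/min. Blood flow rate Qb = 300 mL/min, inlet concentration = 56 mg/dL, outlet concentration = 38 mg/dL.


K = Qb * (Cb_in - Cb_out) / Cb_in
K = 300 * (56 - 38) / 56
K = 96.43 mL/min


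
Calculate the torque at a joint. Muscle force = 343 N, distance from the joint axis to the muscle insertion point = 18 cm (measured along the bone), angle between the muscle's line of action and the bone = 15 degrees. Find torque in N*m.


Torque = F * d * sin(theta)   (moment arm = d*sin(theta))
d = 18 cm = 0.18 m
Torque = 343 * 0.18 * sin(15)
Torque = 15.98 N*m


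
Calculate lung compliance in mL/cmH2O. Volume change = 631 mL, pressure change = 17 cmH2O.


C = dV / dP
C = 631 / 17
C = 37.12 mL/cmH2O


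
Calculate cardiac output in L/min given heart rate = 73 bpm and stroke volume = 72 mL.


CO = HR * SV
CO = 73 * 72 / 1000
CO = 5.256 L/min


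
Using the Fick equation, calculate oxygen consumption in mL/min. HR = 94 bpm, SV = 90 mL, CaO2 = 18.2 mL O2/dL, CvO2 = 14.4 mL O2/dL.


CO = HR*SV = 94*90/1000 = 8.46 L/min
a-v O2 diff = 18.2 - 14.4 = 3.8 mL/dL
VO2 = CO * (CaO2-CvO2) * 10 dL/L
VO2 = 8.46 * 3.8 * 10
VO2 = 321.5 mL/min


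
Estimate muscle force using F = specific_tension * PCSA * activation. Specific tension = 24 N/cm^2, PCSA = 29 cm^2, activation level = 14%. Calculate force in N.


F = sigma * PCSA * activation
F = 24 * 29 * 0.14
F = 97.44 N


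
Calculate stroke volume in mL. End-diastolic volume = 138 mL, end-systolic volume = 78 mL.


SV = EDV - ESV
SV = 138 - 78
SV = 60 mL


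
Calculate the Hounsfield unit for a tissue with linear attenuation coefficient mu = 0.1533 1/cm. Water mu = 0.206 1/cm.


HU = ((mu_tissue - mu_water) / mu_water) * 1000
HU = ((0.1533 - 0.206) / 0.206) * 1000
HU = -255.8


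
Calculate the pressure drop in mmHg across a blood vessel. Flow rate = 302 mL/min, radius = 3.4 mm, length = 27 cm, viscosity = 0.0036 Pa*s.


dP = 8*mu*L*Q / (pi*r^4)
Q = 302 mL/min = 5.03333e-06 m^3/s
dP = 93.2279 Pa = 93.2279 / 133.322 mmHg = 0.6993 mmHg


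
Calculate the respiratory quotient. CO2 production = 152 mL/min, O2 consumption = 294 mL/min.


RQ = VCO2 / VO2
RQ = 152 / 294
RQ = 0.517


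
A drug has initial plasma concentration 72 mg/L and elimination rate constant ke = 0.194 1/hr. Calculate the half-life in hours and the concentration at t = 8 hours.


t_half = ln(2) / ke = 0.693147 / 0.194 = 3.573 hr
C(t) = C0 * exp(-ke*t) = 72 * exp(-0.194*8)
C(8) = 15.25 mg/L


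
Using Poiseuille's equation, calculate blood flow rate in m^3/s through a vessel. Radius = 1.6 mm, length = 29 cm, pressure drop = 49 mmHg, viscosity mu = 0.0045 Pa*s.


Q = pi*r^4*dP / (8*mu*L)
r = 0.0016 m, L = 0.29 m
dP = 49 mmHg = 6532.778 Pa
Q = 1.2883e-05 m^3/s


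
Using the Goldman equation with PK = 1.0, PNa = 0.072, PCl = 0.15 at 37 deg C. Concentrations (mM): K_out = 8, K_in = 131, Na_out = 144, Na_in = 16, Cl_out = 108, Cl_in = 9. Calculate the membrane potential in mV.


Vm = (RT/F)*ln((PK*Ko + PNa*Nao + PCl*Cli)/(PK*Ki + PNa*Nai + PCl*Clo))
Numer = 19.718, Denom = 148.352
Vm = -53.93 mV


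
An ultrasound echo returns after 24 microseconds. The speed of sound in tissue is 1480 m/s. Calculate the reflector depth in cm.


depth = c * t / 2
t = 24 us = 2.4000e-05 s
depth = 1480 * 2.4000e-05 / 2
depth = 0.01776 m = 1.776 cm


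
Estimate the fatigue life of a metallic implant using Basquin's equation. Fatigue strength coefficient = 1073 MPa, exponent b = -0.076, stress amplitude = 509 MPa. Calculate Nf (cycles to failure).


sigma_a = sigma_f' * (2Nf)^b
2Nf = (sigma_a/sigma_f')^(1/b)
2Nf = (509/1073)^(1/-0.076)
2Nf = 18264.36
Nf = 9132


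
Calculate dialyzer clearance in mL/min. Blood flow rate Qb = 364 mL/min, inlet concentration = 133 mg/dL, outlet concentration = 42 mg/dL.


K = Qb * (Cb_in - Cb_out) / Cb_in
K = 364 * (133 - 42) / 133
K = 249.1 mL/min


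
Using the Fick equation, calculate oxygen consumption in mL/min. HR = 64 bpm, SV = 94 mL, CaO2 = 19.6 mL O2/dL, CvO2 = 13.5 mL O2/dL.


CO = HR*SV = 64*94/1000 = 6.016 L/min
a-v O2 diff = 19.6 - 13.5 = 6.1 mL/dL
VO2 = CO * (CaO2-CvO2) * 10 dL/L
VO2 = 6.016 * 6.1 * 10
VO2 = 367 mL/min


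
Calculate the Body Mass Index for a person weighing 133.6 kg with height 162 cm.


BMI = weight / height^2
height = 162 cm = 1.62 m
BMI = 133.6 / 1.62^2
BMI = 50.91 kg/m^2


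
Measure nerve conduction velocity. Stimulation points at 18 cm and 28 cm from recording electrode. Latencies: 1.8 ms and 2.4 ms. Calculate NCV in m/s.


Distance = (28 - 18) / 100 = 0.1 m
dt = (2.4 - 1.8) / 1000 = 6.0000e-04 s
NCV = dist / dt = 166.7 m/s


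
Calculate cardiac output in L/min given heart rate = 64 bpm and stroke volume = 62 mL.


CO = HR * SV
CO = 64 * 62 / 1000
CO = 3.968 L/min


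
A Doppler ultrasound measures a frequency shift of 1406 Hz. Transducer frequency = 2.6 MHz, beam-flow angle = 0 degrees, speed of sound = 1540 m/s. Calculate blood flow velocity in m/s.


v = fd * c / (2 * f0 * cos(theta))
v = 1406 * 1540 / (2 * 2.6000e+06 * cos(0))
v = 0.4164 m/s


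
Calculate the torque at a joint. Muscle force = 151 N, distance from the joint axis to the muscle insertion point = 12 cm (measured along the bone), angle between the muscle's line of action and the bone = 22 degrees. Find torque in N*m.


Torque = F * d * sin(theta)   (moment arm = d*sin(theta))
d = 12 cm = 0.12 m
Torque = 151 * 0.12 * sin(22)
Torque = 6.788 N*m


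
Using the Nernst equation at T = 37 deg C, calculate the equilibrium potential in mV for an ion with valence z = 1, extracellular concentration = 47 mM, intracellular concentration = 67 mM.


E = (RT/(zF)) * ln(C_out/C_in)
T = 37 + 273.15 = 310.15 K
E = (8.314 * 310.15 / (1 * 96485)) * ln(47/67)
E = -9.475 mV


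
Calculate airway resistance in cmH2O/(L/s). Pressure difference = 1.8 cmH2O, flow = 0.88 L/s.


R = dP / flow
R = 1.8 / 0.88
R = 2.045 cmH2O/(L/s)


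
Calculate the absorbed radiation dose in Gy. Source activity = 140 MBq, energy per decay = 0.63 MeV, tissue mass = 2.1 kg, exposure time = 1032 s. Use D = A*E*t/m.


A = 140 MBq = 1.4000e+08 Bq
E = 0.63 MeV = 1.00926e-13 J
D = A*E*t/m = 1.4000e+08*1.00926e-13*1032/2.1
D = 0.006944 Gy


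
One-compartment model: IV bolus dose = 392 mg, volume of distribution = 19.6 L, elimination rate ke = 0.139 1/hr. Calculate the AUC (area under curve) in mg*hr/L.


C0 = Dose/Vd = 392/19.6 = 20 mg/L
AUC = C0/ke = 20/0.139
AUC = 143.9 mg*hr/L


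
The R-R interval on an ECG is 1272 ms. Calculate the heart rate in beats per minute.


HR = 60 / RR_interval(s)
RR = 1272 ms = 1.272 s
HR = 60 / 1.272 = 47.17 bpm


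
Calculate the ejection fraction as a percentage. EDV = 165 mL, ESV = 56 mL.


SV = EDV - ESV = 165 - 56 = 109 mL
EF = SV/EDV * 100 = 109/165 * 100
EF = 66.06%


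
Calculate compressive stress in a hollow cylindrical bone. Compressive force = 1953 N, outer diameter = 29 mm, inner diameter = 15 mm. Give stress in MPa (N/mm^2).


A = pi*(r_o^2 - r_i^2)
r_o = 14.5 mm, r_i = 7.5 mm
A = 483.805 mm^2
sigma = F/A = 1953 / 483.805
sigma = 4.037 MPa


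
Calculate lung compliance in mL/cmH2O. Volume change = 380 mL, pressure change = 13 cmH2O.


C = dV / dP
C = 380 / 13
C = 29.23 mL/cmH2O


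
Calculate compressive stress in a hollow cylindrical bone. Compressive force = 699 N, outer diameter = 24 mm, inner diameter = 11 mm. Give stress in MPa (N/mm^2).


A = pi*(r_o^2 - r_i^2)
r_o = 12 mm, r_i = 5.5 mm
A = 357.356 mm^2
sigma = F/A = 699 / 357.356
sigma = 1.956 MPa


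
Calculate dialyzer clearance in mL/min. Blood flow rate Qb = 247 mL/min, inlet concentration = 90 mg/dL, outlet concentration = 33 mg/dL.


K = Qb * (Cb_in - Cb_out) / Cb_in
K = 247 * (90 - 33) / 90
K = 156.4 mL/min


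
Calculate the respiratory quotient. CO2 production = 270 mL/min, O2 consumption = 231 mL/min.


RQ = VCO2 / VO2
RQ = 270 / 231
RQ = 1.169


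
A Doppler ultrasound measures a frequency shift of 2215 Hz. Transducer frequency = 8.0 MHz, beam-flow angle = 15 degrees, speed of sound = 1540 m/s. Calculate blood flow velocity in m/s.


v = fd * c / (2 * f0 * cos(theta))
v = 2215 * 1540 / (2 * 8.0000e+06 * cos(15))
v = 0.2207 m/s


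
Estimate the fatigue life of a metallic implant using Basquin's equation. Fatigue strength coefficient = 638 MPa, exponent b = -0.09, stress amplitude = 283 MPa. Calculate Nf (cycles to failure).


sigma_a = sigma_f' * (2Nf)^b
2Nf = (sigma_a/sigma_f')^(1/b)
2Nf = (283/638)^(1/-0.09)
2Nf = 8367.6345
Nf = 4184


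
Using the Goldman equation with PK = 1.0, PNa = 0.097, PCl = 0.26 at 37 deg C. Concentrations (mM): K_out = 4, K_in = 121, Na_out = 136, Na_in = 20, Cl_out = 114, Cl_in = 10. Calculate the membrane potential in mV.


Vm = (RT/F)*ln((PK*Ko + PNa*Nao + PCl*Cli)/(PK*Ki + PNa*Nai + PCl*Clo))
Numer = 19.792, Denom = 152.58
Vm = -54.58 mV


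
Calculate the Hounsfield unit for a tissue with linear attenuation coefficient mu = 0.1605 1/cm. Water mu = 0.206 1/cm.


HU = ((mu_tissue - mu_water) / mu_water) * 1000
HU = ((0.1605 - 0.206) / 0.206) * 1000
HU = -220.9


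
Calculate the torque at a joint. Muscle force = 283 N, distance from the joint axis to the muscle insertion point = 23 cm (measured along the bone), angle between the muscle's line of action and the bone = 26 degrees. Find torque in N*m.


Torque = F * d * sin(theta)   (moment arm = d*sin(theta))
d = 23 cm = 0.23 m
Torque = 283 * 0.23 * sin(26)
Torque = 28.53 N*m


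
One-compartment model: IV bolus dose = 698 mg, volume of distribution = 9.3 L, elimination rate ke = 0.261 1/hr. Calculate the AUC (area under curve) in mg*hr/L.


C0 = Dose/Vd = 698/9.3 = 75.0538 mg/L
AUC = C0/ke = 75.0538/0.261
AUC = 287.6 mg*hr/L


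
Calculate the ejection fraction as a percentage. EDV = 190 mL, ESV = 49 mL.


SV = EDV - ESV = 190 - 49 = 141 mL
EF = SV/EDV * 100 = 141/190 * 100
EF = 74.21%


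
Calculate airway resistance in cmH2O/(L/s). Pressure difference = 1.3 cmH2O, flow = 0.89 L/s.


R = dP / flow
R = 1.3 / 0.89
R = 1.461 cmH2O/(L/s)


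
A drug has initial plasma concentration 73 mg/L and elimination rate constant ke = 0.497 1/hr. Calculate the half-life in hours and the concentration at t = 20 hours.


t_half = ln(2) / ke = 0.693147 / 0.497 = 1.395 hr
C(t) = C0 * exp(-ke*t) = 73 * exp(-0.497*20)
C(20) = 0.003519 mg/L


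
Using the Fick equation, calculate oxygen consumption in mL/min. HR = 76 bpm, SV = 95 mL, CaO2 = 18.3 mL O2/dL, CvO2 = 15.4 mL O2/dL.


CO = HR*SV = 76*95/1000 = 7.22 L/min
a-v O2 diff = 18.3 - 15.4 = 2.9 mL/dL
VO2 = CO * (CaO2-CvO2) * 10 dL/L
VO2 = 7.22 * 2.9 * 10
VO2 = 209.4 mL/min


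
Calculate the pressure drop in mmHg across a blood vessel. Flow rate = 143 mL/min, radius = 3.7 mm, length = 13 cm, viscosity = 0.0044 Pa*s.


dP = 8*mu*L*Q / (pi*r^4)
Q = 143 mL/min = 2.38333e-06 m^3/s
dP = 18.5231 Pa = 18.5231 / 133.322 mmHg = 0.1389 mmHg


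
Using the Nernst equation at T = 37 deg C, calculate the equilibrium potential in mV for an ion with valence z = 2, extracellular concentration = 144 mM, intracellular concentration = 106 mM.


E = (RT/(zF)) * ln(C_out/C_in)
T = 37 + 273.15 = 310.15 K
E = (8.314 * 310.15 / (2 * 96485)) * ln(144/106)
E = 4.094 mV


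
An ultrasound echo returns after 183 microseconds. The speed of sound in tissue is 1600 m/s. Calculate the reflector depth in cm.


depth = c * t / 2
t = 183 us = 1.8300e-04 s
depth = 1600 * 1.8300e-04 / 2
depth = 0.1464 m = 14.64 cm


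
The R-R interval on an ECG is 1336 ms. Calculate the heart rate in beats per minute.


HR = 60 / RR_interval(s)
RR = 1336 ms = 1.336 s
HR = 60 / 1.336 = 44.91 bpm


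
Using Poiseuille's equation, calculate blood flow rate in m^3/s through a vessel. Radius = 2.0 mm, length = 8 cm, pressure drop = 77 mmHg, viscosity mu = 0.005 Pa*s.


Q = pi*r^4*dP / (8*mu*L)
r = 0.002 m, L = 0.08 m
dP = 77 mmHg = 10265.794 Pa
Q = 1.6125e-04 m^3/s


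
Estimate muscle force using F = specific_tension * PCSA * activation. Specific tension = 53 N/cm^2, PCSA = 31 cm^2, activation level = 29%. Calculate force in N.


F = sigma * PCSA * activation
F = 53 * 31 * 0.29
F = 476.5 N


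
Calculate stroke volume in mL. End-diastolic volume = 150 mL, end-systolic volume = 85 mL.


SV = EDV - ESV
SV = 150 - 85
SV = 65 mL


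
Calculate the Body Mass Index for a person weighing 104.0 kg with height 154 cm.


BMI = weight / height^2
height = 154 cm = 1.54 m
BMI = 104.0 / 1.54^2
BMI = 43.85 kg/m^2


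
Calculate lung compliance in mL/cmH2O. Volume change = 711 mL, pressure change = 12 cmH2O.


C = dV / dP
C = 711 / 12
C = 59.25 mL/cmH2O


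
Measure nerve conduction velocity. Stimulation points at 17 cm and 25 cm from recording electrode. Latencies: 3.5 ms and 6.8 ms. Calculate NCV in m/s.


Distance = (25 - 17) / 100 = 0.08 m
dt = (6.8 - 3.5) / 1000 = 0.0033 s
NCV = dist / dt = 24.24 m/s


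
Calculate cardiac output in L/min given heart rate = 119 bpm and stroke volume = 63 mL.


CO = HR * SV
CO = 119 * 63 / 1000
CO = 7.497 L/min


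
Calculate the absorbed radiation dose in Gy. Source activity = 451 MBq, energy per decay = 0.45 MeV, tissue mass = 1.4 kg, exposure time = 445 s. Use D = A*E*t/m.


A = 451 MBq = 4.5100e+08 Bq
E = 0.45 MeV = 7.209e-14 J
D = A*E*t/m = 4.5100e+08*7.209e-14*445/1.4
D = 0.01033 Gy


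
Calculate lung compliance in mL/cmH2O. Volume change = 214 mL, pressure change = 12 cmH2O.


C = dV / dP
C = 214 / 12
C = 17.83 mL/cmH2O


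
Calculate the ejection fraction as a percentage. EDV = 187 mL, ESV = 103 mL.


SV = EDV - ESV = 187 - 103 = 84 mL
EF = SV/EDV * 100 = 84/187 * 100
EF = 44.92%


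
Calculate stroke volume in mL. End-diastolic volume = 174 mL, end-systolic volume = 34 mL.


SV = EDV - ESV
SV = 174 - 34
SV = 140 mL


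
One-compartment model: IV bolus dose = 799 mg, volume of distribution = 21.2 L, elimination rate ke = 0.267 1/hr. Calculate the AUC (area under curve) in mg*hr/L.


C0 = Dose/Vd = 799/21.2 = 37.6887 mg/L
AUC = C0/ke = 37.6887/0.267
AUC = 141.2 mg*hr/L


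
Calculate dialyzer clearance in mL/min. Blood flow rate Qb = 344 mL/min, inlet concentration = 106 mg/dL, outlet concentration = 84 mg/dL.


K = Qb * (Cb_in - Cb_out) / Cb_in
K = 344 * (106 - 84) / 106
K = 71.4 mL/min


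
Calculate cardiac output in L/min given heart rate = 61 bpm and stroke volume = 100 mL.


CO = HR * SV
CO = 61 * 100 / 1000
CO = 6.1 L/min


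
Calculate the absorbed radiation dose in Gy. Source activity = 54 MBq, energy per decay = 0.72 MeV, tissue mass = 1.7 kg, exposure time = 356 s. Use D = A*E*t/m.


A = 54 MBq = 5.4000e+07 Bq
E = 0.72 MeV = 1.15344e-13 J
D = A*E*t/m = 5.4000e+07*1.15344e-13*356/1.7
D = 0.001304 Gy


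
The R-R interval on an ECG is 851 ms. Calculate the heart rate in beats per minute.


HR = 60 / RR_interval(s)
RR = 851 ms = 0.851 s
HR = 60 / 0.851 = 70.51 bpm


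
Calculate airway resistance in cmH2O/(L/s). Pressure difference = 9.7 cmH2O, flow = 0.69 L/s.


R = dP / flow
R = 9.7 / 0.69
R = 14.06 cmH2O/(L/s)


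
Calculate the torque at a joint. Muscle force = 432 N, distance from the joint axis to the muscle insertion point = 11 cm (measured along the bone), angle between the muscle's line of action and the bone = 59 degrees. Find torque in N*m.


Torque = F * d * sin(theta)   (moment arm = d*sin(theta))
d = 11 cm = 0.11 m
Torque = 432 * 0.11 * sin(59)
Torque = 40.73 N*m


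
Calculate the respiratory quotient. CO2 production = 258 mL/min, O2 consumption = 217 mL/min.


RQ = VCO2 / VO2
RQ = 258 / 217
RQ = 1.189


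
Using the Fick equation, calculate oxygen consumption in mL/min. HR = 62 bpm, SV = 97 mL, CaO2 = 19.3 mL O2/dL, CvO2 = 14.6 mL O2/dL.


CO = HR*SV = 62*97/1000 = 6.014 L/min
a-v O2 diff = 19.3 - 14.6 = 4.7 mL/dL
VO2 = CO * (CaO2-CvO2) * 10 dL/L
VO2 = 6.014 * 4.7 * 10
VO2 = 282.7 mL/min


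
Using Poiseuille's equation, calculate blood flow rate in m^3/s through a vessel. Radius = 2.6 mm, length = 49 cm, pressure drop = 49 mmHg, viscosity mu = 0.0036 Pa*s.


Q = pi*r^4*dP / (8*mu*L)
r = 0.0026 m, L = 0.49 m
dP = 49 mmHg = 6532.778 Pa
Q = 6.6459e-05 m^3/s


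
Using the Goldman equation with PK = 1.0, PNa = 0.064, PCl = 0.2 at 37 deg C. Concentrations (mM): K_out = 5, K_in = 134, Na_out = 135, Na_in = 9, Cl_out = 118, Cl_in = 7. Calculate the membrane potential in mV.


Vm = (RT/F)*ln((PK*Ko + PNa*Nao + PCl*Cli)/(PK*Ki + PNa*Nai + PCl*Clo))
Numer = 15.04, Denom = 158.176
Vm = -62.88 mV


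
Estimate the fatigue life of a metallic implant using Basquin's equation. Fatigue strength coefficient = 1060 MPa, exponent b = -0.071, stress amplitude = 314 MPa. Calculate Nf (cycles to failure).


sigma_a = sigma_f' * (2Nf)^b
2Nf = (sigma_a/sigma_f')^(1/b)
2Nf = (314/1060)^(1/-0.071)
2Nf = 27664228
Nf = 1.3832e+07


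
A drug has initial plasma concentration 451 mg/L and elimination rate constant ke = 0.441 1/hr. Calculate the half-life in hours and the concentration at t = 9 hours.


t_half = ln(2) / ke = 0.693147 / 0.441 = 1.572 hr
C(t) = C0 * exp(-ke*t) = 451 * exp(-0.441*9)
C(9) = 8.52 mg/L


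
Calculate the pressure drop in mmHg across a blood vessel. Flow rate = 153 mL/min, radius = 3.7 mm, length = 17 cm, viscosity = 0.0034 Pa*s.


dP = 8*mu*L*Q / (pi*r^4)
Q = 153 mL/min = 2.55e-06 m^3/s
dP = 20.0263 Pa = 20.0263 / 133.322 mmHg = 0.1502 mmHg


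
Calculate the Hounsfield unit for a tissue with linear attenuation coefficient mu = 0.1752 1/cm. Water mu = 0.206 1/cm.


HU = ((mu_tissue - mu_water) / mu_water) * 1000
HU = ((0.1752 - 0.206) / 0.206) * 1000
HU = -149.5


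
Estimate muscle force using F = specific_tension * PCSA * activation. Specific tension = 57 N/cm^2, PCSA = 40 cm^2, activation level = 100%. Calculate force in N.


F = sigma * PCSA * activation
F = 57 * 40 * 1
F = 2280 N


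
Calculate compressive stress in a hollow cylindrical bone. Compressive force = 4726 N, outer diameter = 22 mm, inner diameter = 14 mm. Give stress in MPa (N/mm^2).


A = pi*(r_o^2 - r_i^2)
r_o = 11 mm, r_i = 7 mm
A = 226.195 mm^2
sigma = F/A = 4726 / 226.195
sigma = 20.89 MPa


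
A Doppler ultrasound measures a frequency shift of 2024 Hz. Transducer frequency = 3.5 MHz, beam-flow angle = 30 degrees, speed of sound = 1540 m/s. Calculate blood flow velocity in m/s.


v = fd * c / (2 * f0 * cos(theta))
v = 2024 * 1540 / (2 * 3.5000e+06 * cos(30))
v = 0.5142 m/s


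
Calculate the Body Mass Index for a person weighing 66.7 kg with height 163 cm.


BMI = weight / height^2
height = 163 cm = 1.63 m
BMI = 66.7 / 1.63^2
BMI = 25.1 kg/m^2


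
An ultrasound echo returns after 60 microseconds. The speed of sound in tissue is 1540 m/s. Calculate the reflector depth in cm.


depth = c * t / 2
t = 60 us = 6.0000e-05 s
depth = 1540 * 6.0000e-05 / 2
depth = 0.0462 m = 4.62 cm


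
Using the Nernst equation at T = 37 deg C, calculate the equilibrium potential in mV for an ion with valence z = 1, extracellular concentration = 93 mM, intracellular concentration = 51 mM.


E = (RT/(zF)) * ln(C_out/C_in)
T = 37 + 273.15 = 310.15 K
E = (8.314 * 310.15 / (1 * 96485)) * ln(93/51)
E = 16.06 mV


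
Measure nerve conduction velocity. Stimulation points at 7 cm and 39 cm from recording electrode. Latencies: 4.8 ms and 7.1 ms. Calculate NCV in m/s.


Distance = (39 - 7) / 100 = 0.32 m
dt = (7.1 - 4.8) / 1000 = 0.0023 s
NCV = dist / dt = 139.1 m/s


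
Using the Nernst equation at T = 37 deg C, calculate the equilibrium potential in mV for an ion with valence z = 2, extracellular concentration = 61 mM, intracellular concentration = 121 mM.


E = (RT/(zF)) * ln(C_out/C_in)
T = 37 + 273.15 = 310.15 K
E = (8.314 * 310.15 / (2 * 96485)) * ln(61/121)
E = -9.152 mV


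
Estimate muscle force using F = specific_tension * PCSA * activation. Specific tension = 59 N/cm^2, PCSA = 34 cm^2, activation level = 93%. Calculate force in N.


F = sigma * PCSA * activation
F = 59 * 34 * 0.93
F = 1866 N


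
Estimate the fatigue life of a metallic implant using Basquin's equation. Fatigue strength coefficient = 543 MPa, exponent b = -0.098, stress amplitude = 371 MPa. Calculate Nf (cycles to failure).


sigma_a = sigma_f' * (2Nf)^b
2Nf = (sigma_a/sigma_f')^(1/b)
2Nf = (371/543)^(1/-0.098)
2Nf = 48.755048
Nf = 24.38


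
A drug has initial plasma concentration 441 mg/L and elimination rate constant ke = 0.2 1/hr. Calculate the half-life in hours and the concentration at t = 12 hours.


t_half = ln(2) / ke = 0.693147 / 0.2 = 3.466 hr
C(t) = C0 * exp(-ke*t) = 441 * exp(-0.2*12)
C(12) = 40.01 mg/L


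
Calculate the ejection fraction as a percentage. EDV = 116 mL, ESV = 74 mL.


SV = EDV - ESV = 116 - 74 = 42 mL
EF = SV/EDV * 100 = 42/116 * 100
EF = 36.21%


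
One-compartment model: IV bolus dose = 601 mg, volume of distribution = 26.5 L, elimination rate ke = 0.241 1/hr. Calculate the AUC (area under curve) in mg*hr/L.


C0 = Dose/Vd = 601/26.5 = 22.6792 mg/L
AUC = C0/ke = 22.6792/0.241
AUC = 94.1 mg*hr/L


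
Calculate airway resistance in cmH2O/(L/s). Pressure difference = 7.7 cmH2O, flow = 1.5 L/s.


R = dP / flow
R = 7.7 / 1.5
R = 5.133 cmH2O/(L/s)


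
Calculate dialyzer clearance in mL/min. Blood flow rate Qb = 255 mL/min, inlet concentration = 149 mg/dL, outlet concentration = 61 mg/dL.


K = Qb * (Cb_in - Cb_out) / Cb_in
K = 255 * (149 - 61) / 149
K = 150.6 mL/min


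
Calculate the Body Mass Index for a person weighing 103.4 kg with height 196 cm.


BMI = weight / height^2
height = 196 cm = 1.96 m
BMI = 103.4 / 1.96^2
BMI = 26.92 kg/m^2


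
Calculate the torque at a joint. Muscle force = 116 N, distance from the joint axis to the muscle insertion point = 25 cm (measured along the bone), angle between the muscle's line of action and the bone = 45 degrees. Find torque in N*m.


Torque = F * d * sin(theta)   (moment arm = d*sin(theta))
d = 25 cm = 0.25 m
Torque = 116 * 0.25 * sin(45)
Torque = 20.51 N*m


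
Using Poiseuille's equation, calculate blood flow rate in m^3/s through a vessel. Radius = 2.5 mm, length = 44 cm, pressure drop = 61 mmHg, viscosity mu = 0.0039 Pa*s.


Q = pi*r^4*dP / (8*mu*L)
r = 0.0025 m, L = 0.44 m
dP = 61 mmHg = 8132.642 Pa
Q = 7.2700e-05 m^3/s


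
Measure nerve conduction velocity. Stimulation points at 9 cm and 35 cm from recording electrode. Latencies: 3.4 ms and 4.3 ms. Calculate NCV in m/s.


Distance = (35 - 9) / 100 = 0.26 m
dt = (4.3 - 3.4) / 1000 = 9.0000e-04 s
NCV = dist / dt = 288.9 m/s


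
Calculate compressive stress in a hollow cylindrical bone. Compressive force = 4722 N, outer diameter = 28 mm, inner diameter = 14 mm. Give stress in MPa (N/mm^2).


A = pi*(r_o^2 - r_i^2)
r_o = 14 mm, r_i = 7 mm
A = 461.814 mm^2
sigma = F/A = 4722 / 461.814
sigma = 10.22 MPa


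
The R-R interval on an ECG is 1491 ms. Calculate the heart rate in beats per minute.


HR = 60 / RR_interval(s)
RR = 1491 ms = 1.491 s
HR = 60 / 1.491 = 40.24 bpm


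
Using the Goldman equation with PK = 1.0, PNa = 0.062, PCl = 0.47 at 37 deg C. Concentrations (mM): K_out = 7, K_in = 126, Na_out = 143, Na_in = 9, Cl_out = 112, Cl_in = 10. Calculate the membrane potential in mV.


Vm = (RT/F)*ln((PK*Ko + PNa*Nao + PCl*Cli)/(PK*Ki + PNa*Nai + PCl*Clo))
Numer = 20.566, Denom = 179.198
Vm = -57.86 mV


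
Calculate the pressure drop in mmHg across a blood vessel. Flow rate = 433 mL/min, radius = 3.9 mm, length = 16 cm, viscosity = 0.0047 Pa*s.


dP = 8*mu*L*Q / (pi*r^4)
Q = 433 mL/min = 7.21667e-06 m^3/s
dP = 59.736 Pa = 59.736 / 133.322 mmHg = 0.4481 mmHg


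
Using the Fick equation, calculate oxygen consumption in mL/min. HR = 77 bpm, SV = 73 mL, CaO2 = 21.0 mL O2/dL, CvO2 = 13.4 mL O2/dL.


CO = HR*SV = 77*73/1000 = 5.621 L/min
a-v O2 diff = 21.0 - 13.4 = 7.6 mL/dL
VO2 = CO * (CaO2-CvO2) * 10 dL/L
VO2 = 5.621 * 7.6 * 10
VO2 = 427.2 mL/min


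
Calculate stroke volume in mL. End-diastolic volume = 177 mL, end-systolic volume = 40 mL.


SV = EDV - ESV
SV = 177 - 40
SV = 137 mL
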